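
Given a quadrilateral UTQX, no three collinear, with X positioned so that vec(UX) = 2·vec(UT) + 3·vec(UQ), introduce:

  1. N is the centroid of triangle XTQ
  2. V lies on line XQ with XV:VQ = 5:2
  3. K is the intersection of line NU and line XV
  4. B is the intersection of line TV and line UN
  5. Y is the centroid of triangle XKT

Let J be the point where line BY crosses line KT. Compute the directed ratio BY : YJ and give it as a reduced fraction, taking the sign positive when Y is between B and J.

Work in coordinates with U = (0, 0), T = (1, 0), Q = (0, 1), X = (2, 3).
1. N is the centroid of triangle XTQ ⇒ N = (1, 4/3)
2. V lies on line XQ with XV:VQ = 5:2 ⇒ V = (4/7, 11/7)
3. K is the intersection of line NU and line XV ⇒ K = (3, 4)
4. B is the intersection of line TV and line UN ⇒ B = (11/15, 44/45)
5. Y is the centroid of triangle XKT ⇒ Y = (2, 7/3)
line BY meets KT at J = (125/53, 144/53)
Y = B + t·(J−B) with t = 53/68, so BY:YJ = 53/68:15/68

BY:YJ = 53/15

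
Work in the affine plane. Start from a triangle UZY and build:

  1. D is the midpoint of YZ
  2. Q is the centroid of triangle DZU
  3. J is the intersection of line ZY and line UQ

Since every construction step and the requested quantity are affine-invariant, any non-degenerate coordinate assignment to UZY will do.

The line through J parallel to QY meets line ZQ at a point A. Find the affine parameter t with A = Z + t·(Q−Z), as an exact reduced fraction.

Set U = (0, 0), Z = (1, 0), Y = (0, 1); any affine frame gives the same invariant.
1. D is the midpoint of YZ ⇒ D = (1/2, 1/2)
2. Q is the centroid of triangle DZU ⇒ Q = (1/2, 1/6)
3. J is the intersection of line ZY and line UQ ⇒ J = (3/4, 1/4)
through J parallel to QY: direction (-1/2, 5/6); meets ZQ at A = (7/8, 1/24)
A = Z + t·(Q−Z) with t = 1/4

t = 1/4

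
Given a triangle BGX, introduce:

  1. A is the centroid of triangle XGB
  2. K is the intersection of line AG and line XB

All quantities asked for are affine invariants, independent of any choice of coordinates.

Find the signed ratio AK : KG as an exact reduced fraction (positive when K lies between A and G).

Choose coordinates B = (0, 0), G = (1, 0), X = (0, 1).
1. A is the centroid of triangle XGB ⇒ A = (1/3, 1/3)
2. K is the intersection of line AG and line XB ⇒ K = (0, 1/2)
K = A + t·(G−A) with t = -1/2, so AK:KG = t:(1−t) = -1/2:3/2

AK:KG = -1/3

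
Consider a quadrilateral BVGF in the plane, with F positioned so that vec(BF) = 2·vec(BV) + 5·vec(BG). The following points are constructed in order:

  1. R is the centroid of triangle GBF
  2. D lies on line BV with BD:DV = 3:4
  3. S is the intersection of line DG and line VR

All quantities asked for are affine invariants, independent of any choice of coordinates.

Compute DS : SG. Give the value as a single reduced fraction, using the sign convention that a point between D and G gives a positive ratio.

Choose coordinates B = (0, 0), V = (1, 0), G = (0, 1), F = (2, 5).
1. R is the centroid of triangle GBF ⇒ R = (2/3, 2)
2. D lies on line BV with BD:DV = 3:4 ⇒ D = (3/7, 0)
3. S is the intersection of line DG and line VR ⇒ S = (15/11, -24/11)
S = D + t·(G−D) with t = -24/11, so DS:SG = t:(1−t) = -24/11:35/11

DS:SG = -24/35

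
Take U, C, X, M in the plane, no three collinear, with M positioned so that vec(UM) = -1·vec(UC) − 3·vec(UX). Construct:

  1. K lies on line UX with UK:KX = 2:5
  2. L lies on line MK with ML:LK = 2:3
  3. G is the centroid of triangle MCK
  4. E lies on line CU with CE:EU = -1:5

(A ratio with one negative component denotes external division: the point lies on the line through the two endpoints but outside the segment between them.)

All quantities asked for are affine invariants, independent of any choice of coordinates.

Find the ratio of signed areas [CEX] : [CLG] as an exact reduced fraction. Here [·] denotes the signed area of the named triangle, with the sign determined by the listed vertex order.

[CEX]:[CLG] = -21/20

Assign U = (0, 0), C = (1, 0), X = (0, 1), M = (-1, -3) — the answer is frame-independent, so this choice is without loss of generality.
1. K lies on line UX with UK:KX = 2:5 ⇒ K = (0, 2/7)
2. L lies on line MK with ML:LK = 2:3 ⇒ L = (-3/5, -59/35)
3. G is the centroid of triangle MCK ⇒ G = (0, -19/21)
4. E lies on line CU with CE:EU = -1:5 ⇒ E = (5/4, 0)
2·[CEX] = 1/4, 2·[CLG] = -5/21
[CEX]:[CLG] = 1/4:-5/21 = -21/20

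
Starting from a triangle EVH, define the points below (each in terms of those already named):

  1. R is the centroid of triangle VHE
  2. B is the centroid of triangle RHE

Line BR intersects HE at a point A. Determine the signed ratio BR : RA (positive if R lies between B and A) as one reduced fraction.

Choose coordinates E = (0, 0), V = (1, 0), H = (0, 1).
1. R is the centroid of triangle VHE ⇒ R = (1/3, 1/3)
2. B is the centroid of triangle RHE ⇒ B = (1/9, 4/9)
line BR meets HE at A = (0, 1/2)
R = B + t·(A−B) with t = -2, so BR:RA = -2:3

BR:RA = -2/3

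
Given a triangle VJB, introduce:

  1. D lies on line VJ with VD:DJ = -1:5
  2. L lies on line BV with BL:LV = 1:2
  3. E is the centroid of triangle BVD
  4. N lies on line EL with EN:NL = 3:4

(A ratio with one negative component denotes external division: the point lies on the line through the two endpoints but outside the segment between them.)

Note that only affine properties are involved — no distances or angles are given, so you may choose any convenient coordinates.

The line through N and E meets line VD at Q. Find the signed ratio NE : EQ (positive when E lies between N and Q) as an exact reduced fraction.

NE:EQ = 3/7

Choose coordinates V = (0, 0), J = (1, 0), B = (0, 1).
1. D lies on line VJ with VD:DJ = -1:5 ⇒ D = (-1/4, 0)
2. L lies on line BV with BL:LV = 1:2 ⇒ L = (0, 2/3)
3. E is the centroid of triangle BVD ⇒ E = (-1/12, 1/3)
4. N lies on line EL with EN:NL = 3:4 ⇒ N = (-1/21, 10/21)
line NE meets VD at Q = (-1/6, 0)
E = N + t·(Q−N) with t = 3/10, so NE:EQ = 3/10:7/10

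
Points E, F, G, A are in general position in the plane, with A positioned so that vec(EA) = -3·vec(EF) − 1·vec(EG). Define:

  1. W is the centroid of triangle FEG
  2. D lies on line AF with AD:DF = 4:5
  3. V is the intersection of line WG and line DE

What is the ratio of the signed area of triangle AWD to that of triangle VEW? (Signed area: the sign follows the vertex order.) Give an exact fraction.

Choose coordinates E = (0, 0), F = (1, 0), G = (0, 1), A = (-3, -1).
1. W is the centroid of triangle FEG ⇒ W = (1/3, 1/3)
2. D lies on line AF with AD:DF = 4:5 ⇒ D = (-11/9, -5/9)
3. V is the intersection of line WG and line DE ⇒ V = (11/27, 5/27)
2·[AWD] = -8/9, 2·[VEW] = -2/27
[AWD]:[VEW] = -8/9:-2/27 = 12

[AWD]:[VEW] = 12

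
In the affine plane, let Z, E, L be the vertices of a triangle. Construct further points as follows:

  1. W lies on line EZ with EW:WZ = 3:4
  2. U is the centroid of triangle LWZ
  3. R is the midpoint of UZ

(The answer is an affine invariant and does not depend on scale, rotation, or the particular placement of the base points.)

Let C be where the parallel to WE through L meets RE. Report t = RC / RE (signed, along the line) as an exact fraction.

t = -5

Set Z = (0, 0), E = (1, 0), L = (0, 1); any affine frame gives the same invariant.
1. W lies on line EZ with EW:WZ = 3:4 ⇒ W = (4/7, 0)
2. U is the centroid of triangle LWZ ⇒ U = (4/21, 1/3)
3. R is the midpoint of UZ ⇒ R = (2/21, 1/6)
through L parallel to WE: direction (3/7, 0); meets RE at C = (-31/7, 1)
C = R + t·(E−R) with t = -5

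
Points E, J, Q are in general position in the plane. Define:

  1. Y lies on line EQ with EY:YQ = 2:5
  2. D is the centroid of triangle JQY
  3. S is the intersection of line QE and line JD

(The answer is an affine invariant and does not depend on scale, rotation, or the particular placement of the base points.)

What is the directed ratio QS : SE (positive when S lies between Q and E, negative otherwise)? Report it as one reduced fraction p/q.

Choose coordinates E = (0, 0), J = (1, 0), Q = (0, 1).
1. Y lies on line EQ with EY:YQ = 2:5 ⇒ Y = (0, 2/7)
2. D is the centroid of triangle JQY ⇒ D = (1/3, 3/7)
3. S is the intersection of line QE and line JD ⇒ S = (0, 9/14)
S = Q + t·(E−Q) with t = 5/14, so QS:SE = t:(1−t) = 5/14:9/14

QS:SE = 5/9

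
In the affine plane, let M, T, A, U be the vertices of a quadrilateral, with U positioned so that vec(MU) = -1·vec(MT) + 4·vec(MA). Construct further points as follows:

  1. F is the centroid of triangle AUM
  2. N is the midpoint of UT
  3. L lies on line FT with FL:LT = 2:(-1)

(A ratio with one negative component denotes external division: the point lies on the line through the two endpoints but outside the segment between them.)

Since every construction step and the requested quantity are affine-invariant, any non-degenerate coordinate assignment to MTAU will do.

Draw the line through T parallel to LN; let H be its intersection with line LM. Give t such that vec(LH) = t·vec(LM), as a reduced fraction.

t = 3/14

Assign M = (0, 0), T = (1, 0), A = (0, 1), U = (-1, 4) — the answer is frame-independent, so this choice is without loss of generality.
1. F is the centroid of triangle AUM ⇒ F = (-1/3, 5/3)
2. N is the midpoint of UT ⇒ N = (0, 2)
3. L lies on line FT with FL:LT = 2:(-1) ⇒ L = (7/3, -5/3)
through T parallel to LN: direction (-7/3, 11/3); meets LM at H = (11/6, -55/42)
H = L + t·(M−L) with t = 3/14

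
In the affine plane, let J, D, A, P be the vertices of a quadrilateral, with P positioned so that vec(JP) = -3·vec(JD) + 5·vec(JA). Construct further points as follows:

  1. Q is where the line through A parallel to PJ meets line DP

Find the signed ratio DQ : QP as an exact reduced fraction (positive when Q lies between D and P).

Work in coordinates with J = (0, 0), D = (1, 0), A = (0, 1), P = (-3, 5).
1. Q is where the line through A parallel to PJ meets line DP ⇒ Q = (-3/5, 2)
Q = D + t·(P−D) with t = 2/5, so DQ:QP = t:(1−t) = 2/5:3/5

DQ:QP = 2/3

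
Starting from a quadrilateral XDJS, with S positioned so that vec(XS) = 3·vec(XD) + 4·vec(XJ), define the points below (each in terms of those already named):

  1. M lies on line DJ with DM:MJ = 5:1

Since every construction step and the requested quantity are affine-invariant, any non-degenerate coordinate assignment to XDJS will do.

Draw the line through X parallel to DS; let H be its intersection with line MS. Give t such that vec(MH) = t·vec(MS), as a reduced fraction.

t = 1/5

Choose coordinates X = (0, 0), D = (1, 0), J = (0, 1), S = (3, 4).
1. M lies on line DJ with DM:MJ = 5:1 ⇒ M = (1/6, 5/6)
through X parallel to DS: direction (2, 4); meets MS at H = (11/15, 22/15)
H = M + t·(S−M) with t = 1/5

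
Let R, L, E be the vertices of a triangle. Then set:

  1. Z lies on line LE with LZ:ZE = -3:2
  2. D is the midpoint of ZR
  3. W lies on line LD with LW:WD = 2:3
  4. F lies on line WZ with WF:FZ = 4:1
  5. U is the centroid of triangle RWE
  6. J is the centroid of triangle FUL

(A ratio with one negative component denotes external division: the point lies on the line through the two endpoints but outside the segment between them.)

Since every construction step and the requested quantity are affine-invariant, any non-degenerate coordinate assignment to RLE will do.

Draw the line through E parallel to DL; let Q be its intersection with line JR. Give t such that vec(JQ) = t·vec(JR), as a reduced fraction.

t = -19/161

Assign R = (0, 0), L = (1, 0), E = (0, 1) — the answer is frame-independent, so this choice is without loss of generality.
1. Z lies on line LE with LZ:ZE = -3:2 ⇒ Z = (-2, 3)
2. D is the midpoint of ZR ⇒ D = (-1, 3/2)
3. W lies on line LD with LW:WD = 2:3 ⇒ W = (1/5, 3/5)
4. F lies on line WZ with WF:FZ = 4:1 ⇒ F = (-39/25, 63/25)
5. U is the centroid of triangle RWE ⇒ U = (1/15, 8/15)
6. J is the centroid of triangle FUL ⇒ J = (-37/225, 229/225)
through E parallel to DL: direction (2, -3/2); meets JR at Q = (-148/805, 916/805)
Q = J + t·(R−J) with t = -19/161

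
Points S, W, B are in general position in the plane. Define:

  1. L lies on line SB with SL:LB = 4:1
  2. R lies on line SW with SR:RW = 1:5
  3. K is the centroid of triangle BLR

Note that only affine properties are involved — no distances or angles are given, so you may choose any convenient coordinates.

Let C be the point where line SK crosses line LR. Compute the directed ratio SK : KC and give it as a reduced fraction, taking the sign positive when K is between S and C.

Set S = (0, 0), W = (1, 0), B = (0, 1); any affine frame gives the same invariant.
1. L lies on line SB with SL:LB = 4:1 ⇒ L = (0, 4/5)
2. R lies on line SW with SR:RW = 1:5 ⇒ R = (1/6, 0)
3. K is the centroid of triangle BLR ⇒ K = (1/18, 3/5)
line SK meets LR at C = (2/39, 36/65)
K = S + t·(C−S) with t = 13/12, so SK:KC = 13/12:-1/12

SK:KC = -13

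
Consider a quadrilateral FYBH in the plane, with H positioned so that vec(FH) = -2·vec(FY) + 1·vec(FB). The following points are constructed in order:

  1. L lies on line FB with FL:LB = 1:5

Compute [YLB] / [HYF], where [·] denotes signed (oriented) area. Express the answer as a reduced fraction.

Work in coordinates with F = (0, 0), Y = (1, 0), B = (0, 1), H = (-2, 1).
1. L lies on line FB with FL:LB = 1:5 ⇒ L = (0, 1/6)
2·[YLB] = -5/6, 2·[HYF] = -1
[YLB]:[HYF] = -5/6:-1 = 5/6

[YLB]:[HYF] = 5/6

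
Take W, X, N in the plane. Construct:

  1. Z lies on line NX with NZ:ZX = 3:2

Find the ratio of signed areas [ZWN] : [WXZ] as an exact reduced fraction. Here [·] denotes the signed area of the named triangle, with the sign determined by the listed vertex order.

Assign W = (0, 0), X = (1, 0), N = (0, 1) — the answer is frame-independent, so this choice is without loss of generality.
1. Z lies on line NX with NZ:ZX = 3:2 ⇒ Z = (3/5, 2/5)
2·[ZWN] = -3/5, 2·[WXZ] = 2/5
[ZWN]:[WXZ] = -3/5:2/5 = -3/2

[ZWN]:[WXZ] = -3/2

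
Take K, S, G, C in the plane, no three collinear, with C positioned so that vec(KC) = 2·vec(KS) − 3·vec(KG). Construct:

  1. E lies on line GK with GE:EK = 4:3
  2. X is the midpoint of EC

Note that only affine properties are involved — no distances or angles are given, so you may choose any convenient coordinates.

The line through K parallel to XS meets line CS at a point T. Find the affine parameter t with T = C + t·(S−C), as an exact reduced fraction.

Assign K = (0, 0), S = (1, 0), G = (0, 1), C = (2, -3) — the answer is frame-independent, so this choice is without loss of generality.
1. E lies on line GK with GE:EK = 4:3 ⇒ E = (0, 3/7)
2. X is the midpoint of EC ⇒ X = (1, -9/7)
through K parallel to XS: direction (0, 9/7); meets CS at T = (0, 3)
T = C + t·(S−C) with t = 2

t = 2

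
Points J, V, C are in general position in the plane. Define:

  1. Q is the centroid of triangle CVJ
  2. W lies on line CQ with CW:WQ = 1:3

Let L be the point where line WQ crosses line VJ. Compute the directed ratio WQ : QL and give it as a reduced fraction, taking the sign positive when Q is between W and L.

Work in coordinates with J = (0, 0), V = (1, 0), C = (0, 1).
1. Q is the centroid of triangle CVJ ⇒ Q = (1/3, 1/3)
2. W lies on line CQ with CW:WQ = 1:3 ⇒ W = (1/12, 5/6)
line WQ meets VJ at L = (1/2, 0)
Q = W + t·(L−W) with t = 3/5, so WQ:QL = 3/5:2/5

WQ:QL = 3/2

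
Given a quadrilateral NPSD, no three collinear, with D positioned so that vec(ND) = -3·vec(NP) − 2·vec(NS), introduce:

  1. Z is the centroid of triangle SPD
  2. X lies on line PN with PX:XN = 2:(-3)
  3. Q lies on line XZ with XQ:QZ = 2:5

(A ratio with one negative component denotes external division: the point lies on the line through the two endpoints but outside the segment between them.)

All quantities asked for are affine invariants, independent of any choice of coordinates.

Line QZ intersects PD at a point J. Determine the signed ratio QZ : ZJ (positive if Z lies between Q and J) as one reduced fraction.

QZ:ZJ = -15/7

Assign N = (0, 0), P = (1, 0), S = (0, 1), D = (-3, -2) — the answer is frame-independent, so this choice is without loss of generality.
1. Z is the centroid of triangle SPD ⇒ Z = (-2/3, -1/3)
2. X lies on line PN with PX:XN = 2:(-3) ⇒ X = (3, 0)
3. Q lies on line XZ with XQ:QZ = 2:5 ⇒ Q = (41/21, -2/21)
line QZ meets PD at J = (5/9, -2/9)
Z = Q + t·(J−Q) with t = 15/8, so QZ:ZJ = 15/8:-7/8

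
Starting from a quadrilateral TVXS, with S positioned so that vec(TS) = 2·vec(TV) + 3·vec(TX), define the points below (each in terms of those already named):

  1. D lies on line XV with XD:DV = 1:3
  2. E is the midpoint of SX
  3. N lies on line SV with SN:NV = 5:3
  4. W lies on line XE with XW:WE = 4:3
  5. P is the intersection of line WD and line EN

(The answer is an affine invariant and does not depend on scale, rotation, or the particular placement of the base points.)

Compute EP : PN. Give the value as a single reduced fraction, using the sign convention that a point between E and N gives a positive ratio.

Choose coordinates T = (0, 0), V = (1, 0), X = (0, 1), S = (2, 3).
1. D lies on line XV with XD:DV = 1:3 ⇒ D = (1/4, 3/4)
2. E is the midpoint of SX ⇒ E = (1, 2)
3. N lies on line SV with SN:NV = 5:3 ⇒ N = (11/8, 9/8)
4. W lies on line XE with XW:WE = 4:3 ⇒ W = (4/7, 11/7)
5. P is the intersection of line WD and line EN ⇒ P = (19/22, 51/22)
P = E + t·(N−E) with t = -4/11, so EP:PN = t:(1−t) = -4/11:15/11

EP:PN = -4/15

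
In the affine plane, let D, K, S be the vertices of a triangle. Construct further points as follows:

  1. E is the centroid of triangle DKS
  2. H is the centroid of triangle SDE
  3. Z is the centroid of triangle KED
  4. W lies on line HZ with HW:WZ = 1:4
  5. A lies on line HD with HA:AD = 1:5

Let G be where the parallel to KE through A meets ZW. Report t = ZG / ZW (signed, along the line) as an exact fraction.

Choose coordinates D = (0, 0), K = (1, 0), S = (0, 1).
1. E is the centroid of triangle DKS ⇒ E = (1/3, 1/3)
2. H is the centroid of triangle SDE ⇒ H = (1/9, 4/9)
3. Z is the centroid of triangle KED ⇒ Z = (4/9, 1/9)
4. W lies on line HZ with HW:WZ = 1:4 ⇒ W = (8/45, 17/45)
5. A lies on line HD with HA:AD = 1:5 ⇒ A = (5/54, 10/27)
through A parallel to KE: direction (-2/3, 1/3); meets ZW at G = (5/18, 5/18)
G = Z + t·(W−Z) with t = 5/8

t = 5/8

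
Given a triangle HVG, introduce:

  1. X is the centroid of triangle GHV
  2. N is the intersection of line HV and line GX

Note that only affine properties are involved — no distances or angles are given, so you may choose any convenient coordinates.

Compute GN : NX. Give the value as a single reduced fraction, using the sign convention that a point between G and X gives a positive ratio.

Set H = (0, 0), V = (1, 0), G = (0, 1); any affine frame gives the same invariant.
1. X is the centroid of triangle GHV ⇒ X = (1/3, 1/3)
2. N is the intersection of line HV and line GX ⇒ N = (1/2, 0)
N = G + t·(X−G) with t = 3/2, so GN:NX = t:(1−t) = 3/2:-1/2

GN:NX = -3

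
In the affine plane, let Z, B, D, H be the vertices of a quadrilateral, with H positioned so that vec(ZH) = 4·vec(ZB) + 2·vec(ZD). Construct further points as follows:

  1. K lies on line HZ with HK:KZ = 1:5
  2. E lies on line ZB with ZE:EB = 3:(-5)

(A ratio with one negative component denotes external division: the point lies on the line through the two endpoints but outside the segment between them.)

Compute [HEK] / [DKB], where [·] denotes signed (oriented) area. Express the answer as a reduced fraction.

Assign Z = (0, 0), B = (1, 0), D = (0, 1), H = (4, 2) — the answer is frame-independent, so this choice is without loss of generality.
1. K lies on line HZ with HK:KZ = 1:5 ⇒ K = (10/3, 5/3)
2. E lies on line ZB with ZE:EB = 3:(-5) ⇒ E = (-3/2, 0)
2·[HEK] = 1/2, 2·[DKB] = -4
[HEK]:[DKB] = 1/2:-4 = -1/8

[HEK]:[DKB] = -1/8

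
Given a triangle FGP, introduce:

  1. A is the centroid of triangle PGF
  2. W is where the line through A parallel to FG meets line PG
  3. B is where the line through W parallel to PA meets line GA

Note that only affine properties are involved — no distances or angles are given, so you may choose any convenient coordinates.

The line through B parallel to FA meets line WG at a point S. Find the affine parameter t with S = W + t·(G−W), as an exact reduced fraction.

t = 1/2

Set F = (0, 0), G = (1, 0), P = (0, 1); any affine frame gives the same invariant.
1. A is the centroid of triangle PGF ⇒ A = (1/3, 1/3)
2. W is where the line through A parallel to FG meets line PG ⇒ W = (2/3, 1/3)
3. B is where the line through W parallel to PA meets line GA ⇒ B = (7/9, 1/9)
through B parallel to FA: direction (1/3, 1/3); meets WG at S = (5/6, 1/6)
S = W + t·(G−W) with t = 1/2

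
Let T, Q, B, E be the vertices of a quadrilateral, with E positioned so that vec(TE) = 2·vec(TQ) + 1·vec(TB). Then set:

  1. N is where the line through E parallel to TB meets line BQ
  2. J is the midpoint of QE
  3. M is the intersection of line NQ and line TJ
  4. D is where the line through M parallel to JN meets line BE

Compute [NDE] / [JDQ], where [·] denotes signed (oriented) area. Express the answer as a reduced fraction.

Set T = (0, 0), Q = (1, 0), B = (0, 1), E = (2, 1); any affine frame gives the same invariant.
1. N is where the line through E parallel to TB meets line BQ ⇒ N = (2, -1)
2. J is the midpoint of QE ⇒ J = (3/2, 1/2)
3. M is the intersection of line NQ and line TJ ⇒ M = (3/4, 1/4)
4. D is where the line through M parallel to JN meets line BE ⇒ D = (1/2, 1)
2·[NDE] = -3, 2·[JDQ] = 3/4
[NDE]:[JDQ] = -3:3/4 = -4

[NDE]:[JDQ] = -4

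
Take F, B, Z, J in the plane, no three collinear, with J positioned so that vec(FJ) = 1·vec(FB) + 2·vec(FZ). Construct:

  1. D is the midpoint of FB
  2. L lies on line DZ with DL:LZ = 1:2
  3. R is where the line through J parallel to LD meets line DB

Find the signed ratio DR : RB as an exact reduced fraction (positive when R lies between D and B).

DR:RB = -3/2

Work in coordinates with F = (0, 0), B = (1, 0), Z = (0, 1), J = (1, 2).
1. D is the midpoint of FB ⇒ D = (1/2, 0)
2. L lies on line DZ with DL:LZ = 1:2 ⇒ L = (1/3, 1/3)
3. R is where the line through J parallel to LD meets line DB ⇒ R = (2, 0)
R = D + t·(B−D) with t = 3, so DR:RB = t:(1−t) = 3:-2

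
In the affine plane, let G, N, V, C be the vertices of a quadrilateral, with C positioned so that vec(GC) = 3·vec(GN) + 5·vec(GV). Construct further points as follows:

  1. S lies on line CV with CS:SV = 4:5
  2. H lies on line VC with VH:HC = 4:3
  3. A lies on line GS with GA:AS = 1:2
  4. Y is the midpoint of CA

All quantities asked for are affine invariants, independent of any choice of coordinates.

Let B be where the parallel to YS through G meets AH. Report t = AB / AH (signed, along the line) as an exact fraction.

Assign G = (0, 0), N = (1, 0), V = (0, 1), C = (3, 5) — the answer is frame-independent, so this choice is without loss of generality.
1. S lies on line CV with CS:SV = 4:5 ⇒ S = (5/3, 29/9)
2. H lies on line VC with VH:HC = 4:3 ⇒ H = (12/7, 23/7)
3. A lies on line GS with GA:AS = 1:2 ⇒ A = (5/9, 29/27)
4. Y is the midpoint of CA ⇒ Y = (16/9, 82/27)
through G parallel to YS: direction (-1/9, 5/27); meets AH at B = (-1/261, 5/783)
B = A + t·(H−A) with t = -14/29

t = -14/29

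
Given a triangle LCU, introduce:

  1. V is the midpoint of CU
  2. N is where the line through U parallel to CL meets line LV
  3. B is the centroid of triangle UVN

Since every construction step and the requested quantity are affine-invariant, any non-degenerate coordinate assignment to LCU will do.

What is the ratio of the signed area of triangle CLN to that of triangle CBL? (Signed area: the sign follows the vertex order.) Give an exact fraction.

Set L = (0, 0), C = (1, 0), U = (0, 1); any affine frame gives the same invariant.
1. V is the midpoint of CU ⇒ V = (1/2, 1/2)
2. N is where the line through U parallel to CL meets line LV ⇒ N = (1, 1)
3. B is the centroid of triangle UVN ⇒ B = (1/2, 5/6)
2·[CLN] = -1, 2·[CBL] = 5/6
[CLN]:[CBL] = -1:5/6 = -6/5

[CLN]:[CBL] = -6/5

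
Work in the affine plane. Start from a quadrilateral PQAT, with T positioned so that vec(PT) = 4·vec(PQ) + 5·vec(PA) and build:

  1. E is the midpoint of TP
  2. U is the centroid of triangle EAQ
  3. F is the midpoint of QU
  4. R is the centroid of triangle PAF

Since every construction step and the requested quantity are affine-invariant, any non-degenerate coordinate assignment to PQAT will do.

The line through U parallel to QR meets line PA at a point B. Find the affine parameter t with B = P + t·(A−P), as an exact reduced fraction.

Choose coordinates P = (0, 0), Q = (1, 0), A = (0, 1), T = (4, 5).
1. E is the midpoint of TP ⇒ E = (2, 5/2)
2. U is the centroid of triangle EAQ ⇒ U = (1, 7/6)
3. F is the midpoint of QU ⇒ F = (1, 7/12)
4. R is the centroid of triangle PAF ⇒ R = (1/3, 19/36)
through U parallel to QR: direction (-2/3, 19/36); meets PA at B = (0, 47/24)
B = P + t·(A−P) with t = 47/24

t = 47/24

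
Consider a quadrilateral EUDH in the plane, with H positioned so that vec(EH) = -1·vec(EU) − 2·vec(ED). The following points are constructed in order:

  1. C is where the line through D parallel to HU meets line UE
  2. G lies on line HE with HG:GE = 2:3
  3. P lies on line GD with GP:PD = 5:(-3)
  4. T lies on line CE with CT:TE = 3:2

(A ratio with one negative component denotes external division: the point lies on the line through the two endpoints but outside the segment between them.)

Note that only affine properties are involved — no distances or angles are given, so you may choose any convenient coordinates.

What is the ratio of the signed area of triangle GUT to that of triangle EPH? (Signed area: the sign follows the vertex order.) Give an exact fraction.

Assign E = (0, 0), U = (1, 0), D = (0, 1), H = (-1, -2) — the answer is frame-independent, so this choice is without loss of generality.
1. C is where the line through D parallel to HU meets line UE ⇒ C = (-1, 0)
2. G lies on line HE with HG:GE = 2:3 ⇒ G = (-3/5, -6/5)
3. P lies on line GD with GP:PD = 5:(-3) ⇒ P = (9/10, 43/10)
4. T lies on line CE with CT:TE = 3:2 ⇒ T = (-2/5, 0)
2·[GUT] = 42/25, 2·[EPH] = 5/2
[GUT]:[EPH] = 42/25:5/2 = 84/125

[GUT]:[EPH] = 84/125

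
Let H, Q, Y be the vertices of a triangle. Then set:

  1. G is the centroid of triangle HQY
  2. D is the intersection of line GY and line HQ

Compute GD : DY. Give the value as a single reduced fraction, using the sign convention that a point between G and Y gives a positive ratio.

GD:DY = -1/3

Set H = (0, 0), Q = (1, 0), Y = (0, 1); any affine frame gives the same invariant.
1. G is the centroid of triangle HQY ⇒ G = (1/3, 1/3)
2. D is the intersection of line GY and line HQ ⇒ D = (1/2, 0)
D = G + t·(Y−G) with t = -1/2, so GD:DY = t:(1−t) = -1/2:3/2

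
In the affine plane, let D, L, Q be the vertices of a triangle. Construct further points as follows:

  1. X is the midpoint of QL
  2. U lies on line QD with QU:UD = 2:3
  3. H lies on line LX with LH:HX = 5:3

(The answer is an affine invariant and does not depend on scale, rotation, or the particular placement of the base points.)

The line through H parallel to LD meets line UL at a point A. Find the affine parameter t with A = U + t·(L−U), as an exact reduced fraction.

t = 23/48

Choose coordinates D = (0, 0), L = (1, 0), Q = (0, 1).
1. X is the midpoint of QL ⇒ X = (1/2, 1/2)
2. U lies on line QD with QU:UD = 2:3 ⇒ U = (0, 3/5)
3. H lies on line LX with LH:HX = 5:3 ⇒ H = (11/16, 5/16)
through H parallel to LD: direction (-1, 0); meets UL at A = (23/48, 5/16)
A = U + t·(L−U) with t = 23/48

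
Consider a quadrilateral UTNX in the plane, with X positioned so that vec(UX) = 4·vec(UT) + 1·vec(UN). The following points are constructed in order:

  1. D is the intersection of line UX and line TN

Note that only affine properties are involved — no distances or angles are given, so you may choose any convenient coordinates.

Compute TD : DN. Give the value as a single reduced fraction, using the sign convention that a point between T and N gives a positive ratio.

TD:DN = 1/4

Work in coordinates with U = (0, 0), T = (1, 0), N = (0, 1), X = (4, 1).
1. D is the intersection of line UX and line TN ⇒ D = (4/5, 1/5)
D = T + t·(N−T) with t = 1/5, so TD:DN = t:(1−t) = 1/5:4/5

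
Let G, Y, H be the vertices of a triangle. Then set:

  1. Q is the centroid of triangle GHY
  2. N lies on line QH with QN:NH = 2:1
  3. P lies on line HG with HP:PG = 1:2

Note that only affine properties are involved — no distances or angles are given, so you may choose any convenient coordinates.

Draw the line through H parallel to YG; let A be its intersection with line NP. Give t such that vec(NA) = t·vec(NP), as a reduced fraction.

t = -2

Set G = (0, 0), Y = (1, 0), H = (0, 1); any affine frame gives the same invariant.
1. Q is the centroid of triangle GHY ⇒ Q = (1/3, 1/3)
2. N lies on line QH with QN:NH = 2:1 ⇒ N = (1/9, 7/9)
3. P lies on line HG with HP:PG = 1:2 ⇒ P = (0, 2/3)
through H parallel to YG: direction (-1, 0); meets NP at A = (1/3, 1)
A = N + t·(P−N) with t = -2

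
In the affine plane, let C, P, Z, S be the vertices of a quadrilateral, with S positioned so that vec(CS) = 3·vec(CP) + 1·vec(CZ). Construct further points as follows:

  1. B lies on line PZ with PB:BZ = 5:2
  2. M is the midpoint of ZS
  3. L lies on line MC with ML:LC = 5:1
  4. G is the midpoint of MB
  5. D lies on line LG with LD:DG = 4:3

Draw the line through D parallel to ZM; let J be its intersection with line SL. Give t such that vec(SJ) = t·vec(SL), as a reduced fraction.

t = 129/245

Choose coordinates C = (0, 0), P = (1, 0), Z = (0, 1), S = (3, 1).
1. B lies on line PZ with PB:BZ = 5:2 ⇒ B = (2/7, 5/7)
2. M is the midpoint of ZS ⇒ M = (3/2, 1)
3. L lies on line MC with ML:LC = 5:1 ⇒ L = (1/4, 1/6)
4. G is the midpoint of MB ⇒ G = (25/28, 6/7)
5. D lies on line LG with LD:DG = 4:3 ⇒ D = (121/196, 55/98)
through D parallel to ZM: direction (3/2, 0); meets SL at J = (1521/980, 55/98)
J = S + t·(L−S) with t = 129/245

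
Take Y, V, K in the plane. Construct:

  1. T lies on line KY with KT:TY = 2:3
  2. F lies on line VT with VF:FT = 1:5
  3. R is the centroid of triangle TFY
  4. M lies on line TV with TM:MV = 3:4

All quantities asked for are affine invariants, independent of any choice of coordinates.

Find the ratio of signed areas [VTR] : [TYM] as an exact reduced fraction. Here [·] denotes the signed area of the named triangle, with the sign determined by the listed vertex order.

Set Y = (0, 0), V = (1, 0), K = (0, 1); any affine frame gives the same invariant.
1. T lies on line KY with KT:TY = 2:3 ⇒ T = (0, 3/5)
2. F lies on line VT with VF:FT = 1:5 ⇒ F = (5/6, 1/10)
3. R is the centroid of triangle TFY ⇒ R = (5/18, 7/30)
4. M lies on line TV with TM:MV = 3:4 ⇒ M = (3/7, 12/35)
2·[VTR] = 1/5, 2·[TYM] = 9/35
[VTR]:[TYM] = 1/5:9/35 = 7/9

[VTR]:[TYM] = 7/9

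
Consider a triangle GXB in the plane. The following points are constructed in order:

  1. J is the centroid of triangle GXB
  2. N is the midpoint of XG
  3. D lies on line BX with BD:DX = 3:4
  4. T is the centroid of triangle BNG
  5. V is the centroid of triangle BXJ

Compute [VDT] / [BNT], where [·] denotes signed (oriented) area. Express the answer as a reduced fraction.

[VDT]:[BNT] = -2/9

Choose coordinates G = (0, 0), X = (1, 0), B = (0, 1).
1. J is the centroid of triangle GXB ⇒ J = (1/3, 1/3)
2. N is the midpoint of XG ⇒ N = (1/2, 0)
3. D lies on line BX with BD:DX = 3:4 ⇒ D = (3/7, 4/7)
4. T is the centroid of triangle BNG ⇒ T = (1/6, 1/3)
5. V is the centroid of triangle BXJ ⇒ V = (4/9, 4/9)
2·[VDT] = 1/27, 2·[BNT] = -1/6
[VDT]:[BNT] = 1/27:-1/6 = -2/9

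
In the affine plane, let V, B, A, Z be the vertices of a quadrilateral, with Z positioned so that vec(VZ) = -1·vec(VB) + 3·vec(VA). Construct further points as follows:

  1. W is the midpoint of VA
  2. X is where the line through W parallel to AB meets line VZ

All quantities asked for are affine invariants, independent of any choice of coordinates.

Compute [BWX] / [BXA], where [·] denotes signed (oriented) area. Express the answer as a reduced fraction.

Assign V = (0, 0), B = (1, 0), A = (0, 1), Z = (-1, 3) — the answer is frame-independent, so this choice is without loss of generality.
1. W is the midpoint of VA ⇒ W = (0, 1/2)
2. X is where the line through W parallel to AB meets line VZ ⇒ X = (-1/4, 3/4)
2·[BWX] = -1/8, 2·[BXA] = -1/2
[BWX]:[BXA] = -1/8:-1/2 = 1/4

[BWX]:[BXA] = 1/4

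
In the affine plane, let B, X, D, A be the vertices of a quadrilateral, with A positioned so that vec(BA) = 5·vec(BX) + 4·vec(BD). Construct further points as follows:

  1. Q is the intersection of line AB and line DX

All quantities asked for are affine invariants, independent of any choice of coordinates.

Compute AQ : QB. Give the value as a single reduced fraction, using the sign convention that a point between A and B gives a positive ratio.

AQ:QB = 8

Choose coordinates B = (0, 0), X = (1, 0), D = (0, 1), A = (5, 4).
1. Q is the intersection of line AB and line DX ⇒ Q = (5/9, 4/9)
Q = A + t·(B−A) with t = 8/9, so AQ:QB = t:(1−t) = 8/9:1/9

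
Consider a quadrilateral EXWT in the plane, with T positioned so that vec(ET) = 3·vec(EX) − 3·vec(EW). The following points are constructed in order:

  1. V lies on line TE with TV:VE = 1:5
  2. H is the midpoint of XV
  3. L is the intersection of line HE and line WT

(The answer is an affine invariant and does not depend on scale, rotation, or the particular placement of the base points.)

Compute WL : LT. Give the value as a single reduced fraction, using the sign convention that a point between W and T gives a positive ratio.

Set E = (0, 0), X = (1, 0), W = (0, 1), T = (3, -3); any affine frame gives the same invariant.
1. V lies on line TE with TV:VE = 1:5 ⇒ V = (5/2, -5/2)
2. H is the midpoint of XV ⇒ H = (7/4, -5/4)
3. L is the intersection of line HE and line WT ⇒ L = (21/13, -15/13)
L = W + t·(T−W) with t = 7/13, so WL:LT = t:(1−t) = 7/13:6/13

WL:LT = 7/6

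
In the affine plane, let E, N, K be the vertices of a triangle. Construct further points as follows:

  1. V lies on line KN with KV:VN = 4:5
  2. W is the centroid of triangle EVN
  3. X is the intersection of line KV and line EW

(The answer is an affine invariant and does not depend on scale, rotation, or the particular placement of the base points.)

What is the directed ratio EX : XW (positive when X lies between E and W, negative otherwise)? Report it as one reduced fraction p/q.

Assign E = (0, 0), N = (1, 0), K = (0, 1) — the answer is frame-independent, so this choice is without loss of generality.
1. V lies on line KN with KV:VN = 4:5 ⇒ V = (4/9, 5/9)
2. W is the centroid of triangle EVN ⇒ W = (13/27, 5/27)
3. X is the intersection of line KV and line EW ⇒ X = (13/18, 5/18)
X = E + t·(W−E) with t = 3/2, so EX:XW = t:(1−t) = 3/2:-1/2

EX:XW = -3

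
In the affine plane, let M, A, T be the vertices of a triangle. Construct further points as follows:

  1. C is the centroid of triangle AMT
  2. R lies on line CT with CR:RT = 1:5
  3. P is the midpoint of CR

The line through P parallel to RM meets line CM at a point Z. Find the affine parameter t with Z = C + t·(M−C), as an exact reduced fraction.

t = 1/2

Assign M = (0, 0), A = (1, 0), T = (0, 1) — the answer is frame-independent, so this choice is without loss of generality.
1. C is the centroid of triangle AMT ⇒ C = (1/3, 1/3)
2. R lies on line CT with CR:RT = 1:5 ⇒ R = (5/18, 4/9)
3. P is the midpoint of CR ⇒ P = (11/36, 7/18)
through P parallel to RM: direction (-5/18, -4/9); meets CM at Z = (1/6, 1/6)
Z = C + t·(M−C) with t = 1/2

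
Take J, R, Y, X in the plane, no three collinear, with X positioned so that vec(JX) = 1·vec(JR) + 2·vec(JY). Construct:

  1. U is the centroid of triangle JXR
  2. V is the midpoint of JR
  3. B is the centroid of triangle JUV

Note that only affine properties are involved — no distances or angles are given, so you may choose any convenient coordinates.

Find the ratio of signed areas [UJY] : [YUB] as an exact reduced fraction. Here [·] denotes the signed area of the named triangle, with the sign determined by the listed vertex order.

Choose coordinates J = (0, 0), R = (1, 0), Y = (0, 1), X = (1, 2).
1. U is the centroid of triangle JXR ⇒ U = (2/3, 2/3)
2. V is the midpoint of JR ⇒ V = (1/2, 0)
3. B is the centroid of triangle JUV ⇒ B = (7/18, 2/9)
2·[UJY] = -2/3, 2·[YUB] = -7/18
[UJY]:[YUB] = -2/3:-7/18 = 12/7

[UJY]:[YUB] = 12/7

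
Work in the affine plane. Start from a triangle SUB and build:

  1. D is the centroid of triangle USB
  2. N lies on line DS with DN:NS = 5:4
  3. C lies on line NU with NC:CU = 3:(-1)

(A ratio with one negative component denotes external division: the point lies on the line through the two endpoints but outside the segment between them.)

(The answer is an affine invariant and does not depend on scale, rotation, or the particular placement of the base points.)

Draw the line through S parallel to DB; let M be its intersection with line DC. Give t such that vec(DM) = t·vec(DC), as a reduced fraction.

Assign S = (0, 0), U = (1, 0), B = (0, 1) — the answer is frame-independent, so this choice is without loss of generality.
1. D is the centroid of triangle USB ⇒ D = (1/3, 1/3)
2. N lies on line DS with DN:NS = 5:4 ⇒ N = (4/27, 4/27)
3. C lies on line NU with NC:CU = 3:(-1) ⇒ C = (77/54, -2/27)
through S parallel to DB: direction (-1/3, 2/3); meets DC at M = (-9/32, 9/16)
M = D + t·(C−D) with t = -9/16

t = -9/16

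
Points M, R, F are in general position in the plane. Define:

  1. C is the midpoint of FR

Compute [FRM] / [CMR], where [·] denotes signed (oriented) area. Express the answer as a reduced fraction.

[FRM]:[CMR] = -2

Set M = (0, 0), R = (1, 0), F = (0, 1); any affine frame gives the same invariant.
1. C is the midpoint of FR ⇒ C = (1/2, 1/2)
2·[FRM] = -1, 2·[CMR] = 1/2
[FRM]:[CMR] = -1:1/2 = -2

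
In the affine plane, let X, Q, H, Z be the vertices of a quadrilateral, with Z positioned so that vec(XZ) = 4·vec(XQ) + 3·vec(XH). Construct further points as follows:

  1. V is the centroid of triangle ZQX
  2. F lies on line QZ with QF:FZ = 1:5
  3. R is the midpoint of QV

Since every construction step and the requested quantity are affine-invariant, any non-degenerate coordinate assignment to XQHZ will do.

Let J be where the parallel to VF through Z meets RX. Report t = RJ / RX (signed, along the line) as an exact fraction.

Assign X = (0, 0), Q = (1, 0), H = (0, 1), Z = (4, 3) — the answer is frame-independent, so this choice is without loss of generality.
1. V is the centroid of triangle ZQX ⇒ V = (5/3, 1)
2. F lies on line QZ with QF:FZ = 1:5 ⇒ F = (3/2, 1/2)
3. R is the midpoint of QV ⇒ R = (4/3, 1/2)
through Z parallel to VF: direction (-1/6, -1/2); meets RX at J = (24/7, 9/7)
J = R + t·(X−R) with t = -11/7

t = -11/7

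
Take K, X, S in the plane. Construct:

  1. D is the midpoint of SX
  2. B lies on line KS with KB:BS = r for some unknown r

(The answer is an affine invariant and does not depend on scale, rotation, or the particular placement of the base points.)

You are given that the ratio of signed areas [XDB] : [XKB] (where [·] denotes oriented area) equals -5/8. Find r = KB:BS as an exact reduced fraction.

r = 4/5

Set K = (0, 0), X = (1, 0), S = (0, 1); any affine frame gives the same invariant.
1. D is the midpoint of SX ⇒ D = (1/2, 1/2)
2. With KB:BS = r, write λ = r/(r+1) so B = K + λ·(S−K); B is affine-linear in λ
Every point depending on B is an affine combination of B and λ-independent points, so each such coordinate is linear in λ; the λ² term in each signed area is a multiple of (S−K)×(S−K) = 0, so 2·[XDB] and 2·[XKB] are each linear in λ. Evaluating at λ=0 and λ=1:
  2·[XDB] = -1/2·λ + 1/2,   2·[XKB] = −λ
So [XDB]:[XKB] = (-1/2·λ + 1/2) / (−λ). Setting this equal to -5/8:
  -1/2·λ + 1/2 = -5/8·(−λ)  ⇒  λ = 4/9
Then r = λ/(1−λ) = (4/9)/(5/9) = 4/5. Check: with r = 4/5, B = (0, 4/9) and [XDB]:[XKB] = -5/8 as required.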